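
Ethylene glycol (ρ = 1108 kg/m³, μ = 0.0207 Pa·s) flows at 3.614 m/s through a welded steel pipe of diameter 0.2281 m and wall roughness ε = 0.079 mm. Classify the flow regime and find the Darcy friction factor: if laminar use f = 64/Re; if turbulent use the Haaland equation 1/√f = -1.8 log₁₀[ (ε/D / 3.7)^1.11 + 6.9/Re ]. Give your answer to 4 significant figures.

Re = ρVD/μ = 1108·3.614·0.2281/0.0207 = 4.412e+04.
Re > 4000 → turbulent. ε/D = 7.9e-05/0.2281 = 0.000346; Haaland: 1/√f = -1.8 log₁₀[3.37e-05 + 0.000156] = 6.698, so f = 0.02229.

f ≈ 0.02229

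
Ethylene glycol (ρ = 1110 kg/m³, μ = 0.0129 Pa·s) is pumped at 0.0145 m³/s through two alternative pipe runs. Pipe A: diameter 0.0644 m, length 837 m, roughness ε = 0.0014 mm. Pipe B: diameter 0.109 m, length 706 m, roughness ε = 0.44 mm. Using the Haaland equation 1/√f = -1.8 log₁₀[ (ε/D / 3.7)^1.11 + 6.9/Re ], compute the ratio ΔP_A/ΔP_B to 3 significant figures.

Pipe A: V = Q/A = 0.0145/0.003257 = 4.452 m/s; Re = 2.467e+04; ε/D = 2.17e-05; Haaland → f = 0.02448; ΔP_A = f(L/D)(ρV²/2) = 3.499e+06 Pa.
Pipe B: V = Q/A = 0.0145/0.009331 = 1.554 m/s; Re = 1.457e+04; ε/D = 0.00404; Haaland → f = 0.03418; ΔP_B = f(L/D)(ρV²/2) = 2.967e+05 Pa.
ΔP_A/ΔP_B = 3.499e+06/2.967e+05 = 11.8.

ΔP_A/ΔP_B ≈ 11.8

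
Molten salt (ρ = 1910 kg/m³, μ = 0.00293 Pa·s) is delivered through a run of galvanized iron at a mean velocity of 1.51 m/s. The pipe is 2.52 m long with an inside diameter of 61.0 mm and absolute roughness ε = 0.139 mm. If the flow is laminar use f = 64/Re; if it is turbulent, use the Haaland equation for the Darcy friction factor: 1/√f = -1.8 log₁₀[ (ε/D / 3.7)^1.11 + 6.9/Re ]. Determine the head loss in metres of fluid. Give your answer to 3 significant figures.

h_f ≈ 0.127 m

Reynolds number Re = ρVD/μ = 1910 · 1.51 · 0.061 / 0.00293 = 6.004e+04.
Re > 4000 → turbulent. Relative roughness ε/D = 0.000139/0.061 = 0.00228. Haaland: 1/√f = -1.8 log₁₀[(0.00228/3.7)^1.11 + 6.9/6.004e+04] = -1.8 log₁₀[0.000273 + 0.000115] = 6.14, so f = 0.02652.
Darcy-Weisbach: ΔP = f(L/D)(ρV²/2) = 0.02652·(2.52/0.061)·(1910·1.51²/2) = 0.02652·41.31·2177 = 2386 Pa.
Head loss h_f = ΔP/(ρg) = 2386/(1910·9.81) = 0.127 m.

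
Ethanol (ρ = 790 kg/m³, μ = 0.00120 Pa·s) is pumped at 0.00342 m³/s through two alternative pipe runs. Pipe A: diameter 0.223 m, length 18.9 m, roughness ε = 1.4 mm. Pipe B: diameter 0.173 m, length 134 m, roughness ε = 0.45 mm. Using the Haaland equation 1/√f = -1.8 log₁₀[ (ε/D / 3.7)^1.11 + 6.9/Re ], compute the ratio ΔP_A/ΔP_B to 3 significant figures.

Pipe A: V = Q/A = 0.00342/0.03906 = 0.08756 m/s; Re = 1.286e+04; ε/D = 0.00628; Haaland → f = 0.03771; ΔP_A = f(L/D)(ρV²/2) = 9.68 Pa.
Pipe B: V = Q/A = 0.00342/0.02351 = 0.1455 m/s; Re = 1.657e+04; ε/D = 0.0026; Haaland → f = 0.0314; ΔP_B = f(L/D)(ρV²/2) = 203.4 Pa.
ΔP_A/ΔP_B = 9.68/203.4 = 0.0476.

ΔP_A/ΔP_B ≈ 0.0476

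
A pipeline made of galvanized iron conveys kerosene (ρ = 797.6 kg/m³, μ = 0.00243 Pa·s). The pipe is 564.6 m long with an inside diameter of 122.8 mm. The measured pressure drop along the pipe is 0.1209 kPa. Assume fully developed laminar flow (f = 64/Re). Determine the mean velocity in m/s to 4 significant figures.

For laminar flow, f = 64/Re with Re = ρVD/μ, so Darcy-Weisbach reduces to ΔP = 32μLV/D². Solving for V: V = ΔP·D²/(32μL) = 120.9·(0.1228)²/(32·0.00243·564.6) = 0.04153 m/s.
Check: Re = ρVD/μ = 797.6·0.04153·0.1228/0.00243 = 1674 < 2300, so the laminar assumption holds.

V ≈ 0.04153 m/s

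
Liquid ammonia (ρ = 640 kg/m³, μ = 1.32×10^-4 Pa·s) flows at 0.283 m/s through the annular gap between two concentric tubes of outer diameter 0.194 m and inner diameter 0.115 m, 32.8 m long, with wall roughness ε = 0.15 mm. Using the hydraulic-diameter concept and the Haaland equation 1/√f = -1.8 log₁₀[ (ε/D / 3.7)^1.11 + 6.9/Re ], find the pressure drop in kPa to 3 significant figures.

Hydraulic diameter D_h = 4A/P = D_o - D_i = 0.194 - 0.115 = 0.079 m.
Re = ρVD_h/μ = 640·0.283·0.079/0.000132 = 1.084e+05.
ε/D_h = 0.00015/0.079 = 0.0019; Haaland gives 1/√f = -1.8 log₁₀[0.000223+6.37e-05] = 6.377, so f = 0.02459.
ΔP = f(L/D_h)(ρV²/2) = 0.02459·32.8/0.079·25.63 = 261.7 Pa.
ΔP = 0.262 kPa.

ΔP ≈ 0.262 kPa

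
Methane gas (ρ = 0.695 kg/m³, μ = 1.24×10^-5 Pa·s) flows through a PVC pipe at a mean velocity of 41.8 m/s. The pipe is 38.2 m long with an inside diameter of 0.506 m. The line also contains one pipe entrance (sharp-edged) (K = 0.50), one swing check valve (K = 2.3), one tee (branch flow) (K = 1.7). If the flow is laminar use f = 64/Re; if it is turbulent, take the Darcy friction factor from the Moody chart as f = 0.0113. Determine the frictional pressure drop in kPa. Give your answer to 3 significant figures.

Reynolds number Re = ρVD/μ = 0.695 · 41.8 · 0.506 / 1.24e-05 = 1.185e+06.
Re > 4000 → turbulent; use the Moody-chart value f = 0.0113.
Total minor-loss coefficient ΣK = 1·0.5 + 1·2.3 + 1·1.7 = 4.5.
ΔP = [f·L/D + ΣK]·(ρV²/2) = [0.0113·38.2/0.506 + 4.5]·(0.695·41.8²/2) = [0.8531 + 4.5]·607.2 = 3250 Pa.
ΔP = 3250 Pa = 3.25 kPa.

ΔP ≈ 3.25 kPa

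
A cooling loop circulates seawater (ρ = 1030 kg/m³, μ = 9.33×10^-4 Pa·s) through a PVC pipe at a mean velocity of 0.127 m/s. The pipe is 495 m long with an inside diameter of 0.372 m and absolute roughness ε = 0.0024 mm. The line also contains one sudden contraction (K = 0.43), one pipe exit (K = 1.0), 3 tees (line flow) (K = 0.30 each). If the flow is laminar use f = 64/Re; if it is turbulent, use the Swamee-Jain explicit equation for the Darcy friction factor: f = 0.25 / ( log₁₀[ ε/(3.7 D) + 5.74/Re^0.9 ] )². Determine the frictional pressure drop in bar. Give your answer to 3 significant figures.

Reynolds number Re = ρVD/μ = 1030 · 0.127 · 0.372 / 0.000933 = 5.216e+04.
Re > 4000 → turbulent. Relative roughness ε/D = 2.4e-06/0.372 = 6.45e-06. Swamee-Jain: f = 0.25/(log₁₀[6.45e-06/3.7 + 5.74/5.216e+04^0.9])² = 0.25/(log₁₀[1.74e-06 + 0.000326])² = 0.25/(-3.484)² = 0.02059.
Total minor-loss coefficient ΣK = 1·0.43 + 1·1 + 3·0.3 = 2.33.
ΔP = [f·L/D + ΣK]·(ρV²/2) = [0.02059·495/0.372 + 2.33]·(1030·0.127²/2) = [27.4 + 2.33]·8.306 = 247 Pa.
ΔP = 247 Pa = 0.00247 bar.

ΔP ≈ 0.00247 bar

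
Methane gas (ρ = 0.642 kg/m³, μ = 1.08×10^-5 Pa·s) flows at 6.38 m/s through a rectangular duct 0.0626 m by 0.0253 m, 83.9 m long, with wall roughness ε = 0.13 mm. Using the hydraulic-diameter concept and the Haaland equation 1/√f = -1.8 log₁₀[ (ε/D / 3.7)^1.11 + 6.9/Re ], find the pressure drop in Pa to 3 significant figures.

ΔP ≈ 1030 Pa

Hydraulic diameter D_h = 4A/P = 4·(0.0626·0.0253)/(2·(0.0626+0.0253)) = 0.006335/0.1758 = 0.03604 m.
Re = ρVD_h/μ = 0.642·6.38·0.03604/1.08e-05 = 1.367e+04.
ε/D_h = 0.00013/0.03604 = 0.00361; Haaland gives 1/√f = -1.8 log₁₀[0.000455+0.000505] = 5.432, so f = 0.03389.
ΔP = f(L/D_h)(ρV²/2) = 0.03389·83.9/0.03604·13.07 = 1031 Pa.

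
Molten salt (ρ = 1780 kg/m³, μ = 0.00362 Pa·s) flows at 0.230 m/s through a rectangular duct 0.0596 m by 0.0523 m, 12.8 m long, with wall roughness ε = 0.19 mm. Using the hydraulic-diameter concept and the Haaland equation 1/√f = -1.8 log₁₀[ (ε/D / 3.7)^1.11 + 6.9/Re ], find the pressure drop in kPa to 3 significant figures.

Hydraulic diameter D_h = 4A/P = 4·(0.0596·0.0523)/(2·(0.0596+0.0523)) = 0.01247/0.2238 = 0.05571 m.
Re = ρVD_h/μ = 1780·0.23·0.05571/0.00362 = 6301.
ε/D_h = 0.00019/0.05571 = 0.00341; Haaland gives 1/√f = -1.8 log₁₀[0.000427+0.0011] = 5.071, so f = 0.03888.
ΔP = f(L/D_h)(ρV²/2) = 0.03888·12.8/0.05571·47.08 = 420.6 Pa.
ΔP = 0.421 kPa.

ΔP ≈ 0.421 kPa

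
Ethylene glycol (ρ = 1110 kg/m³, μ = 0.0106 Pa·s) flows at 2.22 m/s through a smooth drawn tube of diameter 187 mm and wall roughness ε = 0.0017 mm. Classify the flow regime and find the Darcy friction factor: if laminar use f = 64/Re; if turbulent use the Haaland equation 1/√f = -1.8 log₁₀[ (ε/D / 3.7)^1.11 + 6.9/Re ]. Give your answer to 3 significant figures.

f ≈ 0.0214

Re = ρVD/μ = 1110·2.22·0.187/0.0106 = 4.347e+04.
Re > 4000 → turbulent. ε/D = 1.7e-06/0.187 = 9.09e-06; Haaland: 1/√f = -1.8 log₁₀[5.93e-07 + 0.000159] = 6.836, so f = 0.0214.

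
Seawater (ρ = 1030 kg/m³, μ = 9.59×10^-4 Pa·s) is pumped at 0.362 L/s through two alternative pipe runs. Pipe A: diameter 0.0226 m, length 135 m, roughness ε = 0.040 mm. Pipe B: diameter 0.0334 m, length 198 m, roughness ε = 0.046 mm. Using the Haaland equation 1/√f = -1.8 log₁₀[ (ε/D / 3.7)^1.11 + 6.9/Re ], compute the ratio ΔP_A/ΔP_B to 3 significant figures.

ΔP_A/ΔP_B ≈ 4.59

Pipe A: V = Q/A = 0.000362/0.0004011 = 0.9024 m/s; Re = 2.19e+04; ε/D = 0.00177; Haaland → f = 0.02864; ΔP_A = f(L/D)(ρV²/2) = 7.174e+04 Pa.
Pipe B: V = Q/A = 0.000362/0.0008762 = 0.4132 m/s; Re = 1.482e+04; ε/D = 0.00138; Haaland → f = 0.03002; ΔP_B = f(L/D)(ρV²/2) = 1.565e+04 Pa.
ΔP_A/ΔP_B = 7.174e+04/1.565e+04 = 4.59.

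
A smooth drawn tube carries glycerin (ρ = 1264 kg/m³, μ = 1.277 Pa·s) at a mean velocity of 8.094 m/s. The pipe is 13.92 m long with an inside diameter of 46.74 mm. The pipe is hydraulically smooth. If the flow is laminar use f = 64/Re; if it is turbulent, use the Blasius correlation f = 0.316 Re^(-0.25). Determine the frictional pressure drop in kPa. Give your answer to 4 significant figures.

Reynolds number Re = ρVD/μ = 1264 · 8.094 · 0.04674 / 1.28 = 374.5.
Re < 2300 → laminar flow, so f = 64/Re = 64/374.5 = 0.1709 (the turbulent correlation is not needed).
Darcy-Weisbach: ΔP = f(L/D)(ρV²/2) = 0.1709·(13.92/0.04674)·(1264·8.094²/2) = 0.1709·297.8·4.14e+04 = 2.107e+06 Pa.
ΔP = 2.107e+06 Pa = 2107 kPa.

ΔP ≈ 2107 kPa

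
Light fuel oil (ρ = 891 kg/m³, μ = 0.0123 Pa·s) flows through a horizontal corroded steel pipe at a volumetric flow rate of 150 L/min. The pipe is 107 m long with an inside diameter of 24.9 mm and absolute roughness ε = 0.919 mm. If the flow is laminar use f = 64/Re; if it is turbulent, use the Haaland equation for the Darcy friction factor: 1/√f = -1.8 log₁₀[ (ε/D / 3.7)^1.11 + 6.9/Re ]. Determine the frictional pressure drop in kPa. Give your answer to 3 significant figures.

ΔP ≈ 3310 kPa

Q = 150 L/min = 150/60000 = 0.0025 m³/s.
Cross-sectional area A = πD²/4 = π(0.0249)²/4 = 0.000487 m²; mean velocity V = Q/A = 0.0025/0.000487 = 5.134 m/s.
Reynolds number Re = ρVD/μ = 891 · 5.134 · 0.0249 / 0.0123 = 9260.
Re > 4000 → turbulent. Relative roughness ε/D = 0.000919/0.0249 = 0.0369. Haaland: 1/√f = -1.8 log₁₀[(0.0369/3.7)^1.11 + 6.9/9260] = -1.8 log₁₀[0.00601 + 0.000745] = 3.907, so f = 0.06552.
Darcy-Weisbach: ΔP = f(L/D)(ρV²/2) = 0.06552·(107/0.0249)·(891·5.134²/2) = 0.06552·4297·1.174e+04 = 3.306e+06 Pa.
ΔP = 3.306e+06 Pa = 3310 kPa.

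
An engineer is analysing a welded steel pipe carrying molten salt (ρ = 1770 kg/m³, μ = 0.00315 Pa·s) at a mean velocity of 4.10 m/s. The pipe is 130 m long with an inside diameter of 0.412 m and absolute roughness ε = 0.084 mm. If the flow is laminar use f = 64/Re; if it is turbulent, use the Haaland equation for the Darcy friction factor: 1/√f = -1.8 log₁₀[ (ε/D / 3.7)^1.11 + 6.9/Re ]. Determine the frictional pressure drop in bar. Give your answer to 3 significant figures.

ΔP ≈ 0.689 bar

Reynolds number Re = ρVD/μ = 1770 · 4.1 · 0.412 / 0.00315 = 9.492e+05.
Re > 4000 → turbulent. Relative roughness ε/D = 8.4e-05/0.412 = 0.000204. Haaland: 1/√f = -1.8 log₁₀[(0.000204/3.7)^1.11 + 6.9/9.492e+05] = -1.8 log₁₀[1.87e-05 + 7.27e-06] = 8.253, so f = 0.01468.
Darcy-Weisbach: ΔP = f(L/D)(ρV²/2) = 0.01468·(130/0.412)·(1770·4.1²/2) = 0.01468·315.5·1.488e+04 = 6.892e+04 Pa.
ΔP = 6.892e+04 Pa = 0.689 bar.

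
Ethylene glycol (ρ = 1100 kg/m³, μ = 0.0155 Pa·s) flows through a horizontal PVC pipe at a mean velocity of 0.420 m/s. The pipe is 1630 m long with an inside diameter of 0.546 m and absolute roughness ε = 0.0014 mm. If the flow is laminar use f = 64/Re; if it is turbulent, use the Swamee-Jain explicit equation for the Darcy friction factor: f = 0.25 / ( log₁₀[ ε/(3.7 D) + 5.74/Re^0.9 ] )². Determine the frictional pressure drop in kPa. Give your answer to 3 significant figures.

Reynolds number Re = ρVD/μ = 1100 · 0.42 · 0.546 / 0.0155 = 1.627e+04.
Re > 4000 → turbulent. Relative roughness ε/D = 1.4e-06/0.546 = 2.56e-06. Swamee-Jain: f = 0.25/(log₁₀[2.56e-06/3.7 + 5.74/1.627e+04^0.9])² = 0.25/(log₁₀[6.93e-07 + 0.00093])² = 0.25/(-3.031)² = 0.02721.
Darcy-Weisbach: ΔP = f(L/D)(ρV²/2) = 0.02721·(1630/0.546)·(1100·0.42²/2) = 0.02721·2985·97.02 = 7881 Pa.
ΔP = 7881 Pa = 7.88 kPa.

ΔP ≈ 7.88 kPa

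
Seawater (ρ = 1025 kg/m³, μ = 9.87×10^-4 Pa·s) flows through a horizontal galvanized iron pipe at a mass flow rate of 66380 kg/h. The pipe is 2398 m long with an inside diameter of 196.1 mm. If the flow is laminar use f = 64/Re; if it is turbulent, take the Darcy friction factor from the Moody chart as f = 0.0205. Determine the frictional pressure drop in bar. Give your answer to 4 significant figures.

ṁ = 66380 kg/h = 66380/3600 = 18.44 kg/s.
A = πD²/4 = π(0.1961)²/4 = 0.0302 m²; mean velocity V = ṁ/(ρA) = 18.44/(1025 · 0.0302) = 0.5956 m/s.
Reynolds number Re = ρVD/μ = 1025 · 0.5956 · 0.1961 / 0.000987 = 1.213e+05.
Re > 4000 → turbulent; use the Moody-chart value f = 0.0205.
Darcy-Weisbach: ΔP = f(L/D)(ρV²/2) = 0.0205·(2398/0.1961)·(1025·0.5956²/2) = 0.0205·1.223e+04·181.8 = 4.558e+04 Pa.
ΔP = 4.558e+04 Pa = 0.4558 bar.

ΔP ≈ 0.4558 bar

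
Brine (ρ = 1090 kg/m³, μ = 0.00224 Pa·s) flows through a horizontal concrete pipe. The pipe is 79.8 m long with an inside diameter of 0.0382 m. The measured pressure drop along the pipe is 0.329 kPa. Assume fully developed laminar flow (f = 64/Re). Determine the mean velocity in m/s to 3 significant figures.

For laminar flow, f = 64/Re with Re = ρVD/μ, so Darcy-Weisbach reduces to ΔP = 32μLV/D². Solving for V: V = ΔP·D²/(32μL) = 329·(0.0382)²/(32·0.00224·79.8) = 0.08393 m/s.
Check: Re = ρVD/μ = 1090·0.08393·0.0382/0.00224 = 1560 < 2300, so the laminar assumption holds.

V ≈ 0.0839 m/s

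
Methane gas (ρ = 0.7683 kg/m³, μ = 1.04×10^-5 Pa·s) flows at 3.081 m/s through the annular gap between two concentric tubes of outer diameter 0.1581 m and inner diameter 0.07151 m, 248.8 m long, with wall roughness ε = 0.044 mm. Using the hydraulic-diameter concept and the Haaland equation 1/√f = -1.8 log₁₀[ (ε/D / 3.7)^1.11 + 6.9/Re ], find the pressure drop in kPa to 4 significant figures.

ΔP ≈ 0.2804 kPa

Hydraulic diameter D_h = 4A/P = D_o - D_i = 0.1581 - 0.07151 = 0.08659 m.
Re = ρVD_h/μ = 0.7683·3.081·0.08659/1.04e-05 = 1.971e+04.
ε/D_h = 4.4e-05/0.08659 = 0.000508; Haaland gives 1/√f = -1.8 log₁₀[5.16e-05+0.00035] = 6.113, so f = 0.02676.
ΔP = f(L/D_h)(ρV²/2) = 0.02676·248.8/0.08659·3.647 = 280.4 Pa.
ΔP = 0.2804 kPa.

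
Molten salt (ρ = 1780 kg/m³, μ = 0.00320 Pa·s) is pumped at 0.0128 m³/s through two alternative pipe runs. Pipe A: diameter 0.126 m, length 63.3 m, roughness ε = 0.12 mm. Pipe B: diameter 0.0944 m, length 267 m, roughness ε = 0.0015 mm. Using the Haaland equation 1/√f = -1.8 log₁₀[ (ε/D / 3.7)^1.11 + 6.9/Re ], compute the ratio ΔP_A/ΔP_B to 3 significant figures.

Pipe A: V = Q/A = 0.0128/0.01247 = 1.027 m/s; Re = 7.195e+04; ε/D = 0.000952; Haaland → f = 0.02255; ΔP_A = f(L/D)(ρV²/2) = 1.062e+04 Pa.
Pipe B: V = Q/A = 0.0128/0.006999 = 1.829 m/s; Re = 9.603e+04; ε/D = 1.59e-05; Haaland → f = 0.01803; ΔP_B = f(L/D)(ρV²/2) = 1.518e+05 Pa.
ΔP_A/ΔP_B = 1.062e+04/1.518e+05 = 0.0700.

ΔP_A/ΔP_B ≈ 0.0700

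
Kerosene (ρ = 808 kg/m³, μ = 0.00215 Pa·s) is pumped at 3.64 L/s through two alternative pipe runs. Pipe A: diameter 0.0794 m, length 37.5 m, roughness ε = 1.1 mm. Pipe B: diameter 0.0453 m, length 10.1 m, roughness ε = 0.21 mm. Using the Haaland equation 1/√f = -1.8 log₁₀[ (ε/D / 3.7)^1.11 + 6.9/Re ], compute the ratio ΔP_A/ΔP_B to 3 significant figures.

Pipe A: V = Q/A = 0.00364/0.004951 = 0.7351 m/s; Re = 2.194e+04; ε/D = 0.0139; Haaland → f = 0.04459; ΔP_A = f(L/D)(ρV²/2) = 4598 Pa.
Pipe B: V = Q/A = 0.00364/0.001612 = 2.258 m/s; Re = 3.845e+04; ε/D = 0.00464; Haaland → f = 0.03196; ΔP_B = f(L/D)(ρV²/2) = 1.468e+04 Pa.
ΔP_A/ΔP_B = 4598/1.468e+04 = 0.313.

ΔP_A/ΔP_B ≈ 0.313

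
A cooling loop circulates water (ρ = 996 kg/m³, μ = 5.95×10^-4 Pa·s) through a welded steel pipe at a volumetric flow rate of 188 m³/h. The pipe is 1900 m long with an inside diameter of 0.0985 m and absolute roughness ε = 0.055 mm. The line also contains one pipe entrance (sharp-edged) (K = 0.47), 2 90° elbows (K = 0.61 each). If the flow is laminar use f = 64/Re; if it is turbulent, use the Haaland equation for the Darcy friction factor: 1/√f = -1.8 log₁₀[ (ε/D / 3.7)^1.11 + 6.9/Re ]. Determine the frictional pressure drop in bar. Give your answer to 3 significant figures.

Q = 188 m³/h = 188/3600 = 0.05222 m³/s.
Cross-sectional area A = πD²/4 = π(0.0985)²/4 = 0.00762 m²; mean velocity V = Q/A = 0.05222/0.00762 = 6.853 m/s.
Reynolds number Re = ρVD/μ = 996 · 6.853 · 0.0985 / 0.000595 = 1.13e+06.
Re > 4000 → turbulent. Relative roughness ε/D = 5.5e-05/0.0985 = 0.000558. Haaland: 1/√f = -1.8 log₁₀[(0.000558/3.7)^1.11 + 6.9/1.13e+06] = -1.8 log₁₀[5.73e-05 + 6.11e-06] = 7.556, so f = 0.01752.
Total minor-loss coefficient ΣK = 1·0.47 + 2·0.61 = 1.69.
ΔP = [f·L/D + ΣK]·(ρV²/2) = [0.01752·1900/0.0985 + 1.69]·(996·6.853²/2) = [337.9 + 1.69]·2.339e+04 = 7.942e+06 Pa.
ΔP = 7.942e+06 Pa = 79.4 bar.

ΔP ≈ 79.4 bar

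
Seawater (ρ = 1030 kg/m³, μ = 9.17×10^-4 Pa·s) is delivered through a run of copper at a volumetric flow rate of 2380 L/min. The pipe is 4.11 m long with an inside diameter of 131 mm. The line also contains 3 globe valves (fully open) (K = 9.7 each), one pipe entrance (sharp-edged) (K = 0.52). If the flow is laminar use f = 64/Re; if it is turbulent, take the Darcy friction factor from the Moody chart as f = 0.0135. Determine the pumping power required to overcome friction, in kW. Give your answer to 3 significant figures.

Q = 2380 L/min = 2380/60000 = 0.03967 m³/s.
Cross-sectional area A = πD²/4 = π(0.131)²/4 = 0.01348 m²; mean velocity V = Q/A = 0.03967/0.01348 = 2.943 m/s.
Reynolds number Re = ρVD/μ = 1030 · 2.943 · 0.131 / 0.000917 = 4.33e+05.
Re > 4000 → turbulent; use the Moody-chart value f = 0.0135.
Total minor-loss coefficient ΣK = 3·9.7 + 1·0.52 = 29.6.
ΔP = [f·L/D + ΣK]·(ρV²/2) = [0.0135·4.11/0.131 + 29.6]·(1030·2.943²/2) = [0.4235 + 29.6]·4461 = 1.34e+05 Pa.
Pumping power P = QΔP = 0.03967·1.34e+05 = 5316 W = 5.32 kW.

P ≈ 5.32 kW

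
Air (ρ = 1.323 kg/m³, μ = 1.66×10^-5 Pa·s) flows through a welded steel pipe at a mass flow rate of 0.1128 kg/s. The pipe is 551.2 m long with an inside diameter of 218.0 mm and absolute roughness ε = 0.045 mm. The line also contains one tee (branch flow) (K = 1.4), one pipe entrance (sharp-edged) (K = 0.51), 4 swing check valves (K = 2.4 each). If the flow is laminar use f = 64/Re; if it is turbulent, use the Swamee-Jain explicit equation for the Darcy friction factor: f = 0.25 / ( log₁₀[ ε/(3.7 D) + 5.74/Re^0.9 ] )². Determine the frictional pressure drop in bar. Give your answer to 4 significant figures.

A = πD²/4 = π(0.218)²/4 = 0.03733 m²; mean velocity V = ṁ/(ρA) = 0.1128/(1.323 · 0.03733) = 2.284 m/s.
Reynolds number Re = ρVD/μ = 1.323 · 2.284 · 0.218 / 1.66e-05 = 3.969e+04.
Re > 4000 → turbulent. Relative roughness ε/D = 4.5e-05/0.218 = 0.000206. Swamee-Jain: f = 0.25/(log₁₀[0.000206/3.7 + 5.74/3.969e+04^0.9])² = 0.25/(log₁₀[5.58e-05 + 0.000417])² = 0.25/(-3.325)² = 0.02261.
Total minor-loss coefficient ΣK = 1·1.4 + 1·0.51 + 4·2.4 = 11.5.
ΔP = [f·L/D + ΣK]·(ρV²/2) = [0.02261·551.2/0.218 + 11.5]·(1.323·2.284²/2) = [57.16 + 11.5]·3.452 = 237 Pa.
ΔP = 237 Pa = 0.002370 bar.

ΔP ≈ 0.002370 bar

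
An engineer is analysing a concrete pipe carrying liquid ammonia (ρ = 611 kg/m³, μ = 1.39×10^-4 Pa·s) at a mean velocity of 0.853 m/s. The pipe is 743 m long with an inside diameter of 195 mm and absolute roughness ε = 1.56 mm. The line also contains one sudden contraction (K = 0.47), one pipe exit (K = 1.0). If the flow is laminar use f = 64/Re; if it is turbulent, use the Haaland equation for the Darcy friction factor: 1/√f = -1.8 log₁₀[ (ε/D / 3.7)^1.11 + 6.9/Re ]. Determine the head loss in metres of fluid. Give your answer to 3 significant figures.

Reynolds number Re = ρVD/μ = 611 · 0.853 · 0.195 / 0.000139 = 7.312e+05.
Re > 4000 → turbulent. Relative roughness ε/D = 0.00156/0.195 = 0.008. Haaland: 1/√f = -1.8 log₁₀[(0.008/3.7)^1.11 + 6.9/7.312e+05] = -1.8 log₁₀[0.0011 + 9.44e-06] = 5.318, so f = 0.03536.
Total minor-loss coefficient ΣK = 1·0.47 + 1·1 = 1.47.
ΔP = [f·L/D + ΣK]·(ρV²/2) = [0.03536·743/0.195 + 1.47]·(611·0.853²/2) = [134.7 + 1.47]·222.3 = 3.027e+04 Pa.
Head loss h_f = ΔP/(ρg) = 3.027e+04/(611·9.81) = 5.05 m.

h_f ≈ 5.05 m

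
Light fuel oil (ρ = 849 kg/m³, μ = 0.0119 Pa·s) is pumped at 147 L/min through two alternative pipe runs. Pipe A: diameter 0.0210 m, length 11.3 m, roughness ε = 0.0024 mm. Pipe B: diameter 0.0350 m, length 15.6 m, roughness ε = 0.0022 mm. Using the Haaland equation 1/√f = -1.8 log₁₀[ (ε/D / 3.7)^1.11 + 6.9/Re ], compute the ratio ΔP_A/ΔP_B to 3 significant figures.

ΔP_A/ΔP_B ≈ 8.09

Pipe A: V = Q/A = 0.00245/0.0003464 = 7.074 m/s; Re = 1.06e+04; ε/D = 0.000114; Haaland → f = 0.03052; ΔP_A = f(L/D)(ρV²/2) = 3.489e+05 Pa.
Pipe B: V = Q/A = 0.00245/0.0009621 = 2.546 m/s; Re = 6359; ε/D = 6.29e-05; Haaland → f = 0.03517; ΔP_B = f(L/D)(ρV²/2) = 4.315e+04 Pa.
ΔP_A/ΔP_B = 3.489e+05/4.315e+04 = 8.09.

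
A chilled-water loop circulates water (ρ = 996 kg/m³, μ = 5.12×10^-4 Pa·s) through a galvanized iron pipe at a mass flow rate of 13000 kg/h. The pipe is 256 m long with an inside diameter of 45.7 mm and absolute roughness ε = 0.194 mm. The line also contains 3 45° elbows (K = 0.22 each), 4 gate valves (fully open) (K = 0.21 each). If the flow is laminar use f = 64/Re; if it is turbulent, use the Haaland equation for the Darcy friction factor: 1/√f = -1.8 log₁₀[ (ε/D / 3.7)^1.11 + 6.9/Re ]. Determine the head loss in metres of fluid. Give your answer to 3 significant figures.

ṁ = 13000 kg/h = 13000/3600 = 3.611 kg/s.
A = πD²/4 = π(0.0457)²/4 = 0.00164 m²; mean velocity V = ṁ/(ρA) = 3.611/(996 · 0.00164) = 2.21 m/s.
Reynolds number Re = ρVD/μ = 996 · 2.21 · 0.0457 / 0.000512 = 1.965e+05.
Re > 4000 → turbulent. Relative roughness ε/D = 0.000194/0.0457 = 0.00425. Haaland: 1/√f = -1.8 log₁₀[(0.00425/3.7)^1.11 + 6.9/1.965e+05] = -1.8 log₁₀[0.000545 + 3.51e-05] = 5.826, so f = 0.02946.
Total minor-loss coefficient ΣK = 3·0.22 + 4·0.21 = 1.5.
ΔP = [f·L/D + ΣK]·(ρV²/2) = [0.02946·256/0.0457 + 1.5]·(996·2.21²/2) = [165 + 1.5]·2433 = 4.052e+05 Pa.
Head loss h_f = ΔP/(ρg) = 4.052e+05/(996·9.81) = 41.5 m.

h_f ≈ 41.5 m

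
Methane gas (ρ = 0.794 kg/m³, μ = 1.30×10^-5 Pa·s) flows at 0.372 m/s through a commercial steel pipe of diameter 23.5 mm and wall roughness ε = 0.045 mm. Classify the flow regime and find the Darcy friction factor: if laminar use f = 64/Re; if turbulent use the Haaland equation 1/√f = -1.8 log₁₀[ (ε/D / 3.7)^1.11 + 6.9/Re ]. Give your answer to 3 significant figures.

Re = ρVD/μ = 0.794·0.372·0.0235/1.3e-05 = 533.9.
Re < 2300 → laminar, so f = 64/Re = 0.1199 (roughness is irrelevant in laminar flow).

f ≈ 0.120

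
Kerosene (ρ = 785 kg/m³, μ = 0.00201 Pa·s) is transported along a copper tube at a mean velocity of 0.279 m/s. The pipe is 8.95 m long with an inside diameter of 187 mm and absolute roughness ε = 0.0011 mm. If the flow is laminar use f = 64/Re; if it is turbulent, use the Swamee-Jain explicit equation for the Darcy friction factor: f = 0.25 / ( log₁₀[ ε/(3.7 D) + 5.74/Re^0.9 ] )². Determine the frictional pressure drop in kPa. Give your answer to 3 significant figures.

ΔP ≈ 0.0376 kPa

Reynolds number Re = ρVD/μ = 785 · 0.279 · 0.187 / 0.00201 = 2.038e+04.
Re > 4000 → turbulent. Relative roughness ε/D = 1.1e-06/0.187 = 5.88e-06. Swamee-Jain: f = 0.25/(log₁₀[5.88e-06/3.7 + 5.74/2.038e+04^0.9])² = 0.25/(log₁₀[1.59e-06 + 0.00076])² = 0.25/(-3.118)² = 0.02571.
Darcy-Weisbach: ΔP = f(L/D)(ρV²/2) = 0.02571·(8.95/0.187)·(785·0.279²/2) = 0.02571·47.86·30.55 = 37.59 Pa.
ΔP = 37.59 Pa = 0.0376 kPa.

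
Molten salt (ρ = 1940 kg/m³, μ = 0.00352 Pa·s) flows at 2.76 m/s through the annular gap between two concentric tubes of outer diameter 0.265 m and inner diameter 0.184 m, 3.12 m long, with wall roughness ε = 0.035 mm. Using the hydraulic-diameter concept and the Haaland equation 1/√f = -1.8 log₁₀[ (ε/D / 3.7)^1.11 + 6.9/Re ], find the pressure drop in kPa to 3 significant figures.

Hydraulic diameter D_h = 4A/P = D_o - D_i = 0.265 - 0.184 = 0.081 m.
Re = ρVD_h/μ = 1940·2.76·0.081/0.00352 = 1.232e+05.
ε/D_h = 3.5e-05/0.081 = 0.000432; Haaland gives 1/√f = -1.8 log₁₀[4.31e-05+5.6e-05] = 7.207, so f = 0.01925.
ΔP = f(L/D_h)(ρV²/2) = 0.01925·3.12/0.081·7389 = 5480 Pa.
ΔP = 5.48 kPa.

ΔP ≈ 5.48 kPa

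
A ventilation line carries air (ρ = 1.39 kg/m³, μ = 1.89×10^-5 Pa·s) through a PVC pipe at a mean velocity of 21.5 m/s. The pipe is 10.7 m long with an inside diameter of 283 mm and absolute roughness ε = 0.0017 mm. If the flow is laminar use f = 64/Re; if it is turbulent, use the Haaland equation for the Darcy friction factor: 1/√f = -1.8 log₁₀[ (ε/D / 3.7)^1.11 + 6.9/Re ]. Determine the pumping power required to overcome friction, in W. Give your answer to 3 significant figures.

P ≈ 220 W

Reynolds number Re = ρVD/μ = 1.39 · 21.5 · 0.283 / 1.89e-05 = 4.475e+05.
Re > 4000 → turbulent. Relative roughness ε/D = 1.7e-06/0.283 = 6.01e-06. Haaland: 1/√f = -1.8 log₁₀[(6.01e-06/3.7)^1.11 + 6.9/4.475e+05] = -1.8 log₁₀[3.75e-07 + 1.54e-05] = 8.643, so f = 0.01339.
Darcy-Weisbach: ΔP = f(L/D)(ρV²/2) = 0.01339·(10.7/0.283)·(1.39·21.5²/2) = 0.01339·37.81·321.3 = 162.6 Pa.
Q = V·A = 21.5·0.0629 = 1.352 m³/s.
Pumping power P = QΔP = 1.352·162.6 = 219.9 W = 220 W.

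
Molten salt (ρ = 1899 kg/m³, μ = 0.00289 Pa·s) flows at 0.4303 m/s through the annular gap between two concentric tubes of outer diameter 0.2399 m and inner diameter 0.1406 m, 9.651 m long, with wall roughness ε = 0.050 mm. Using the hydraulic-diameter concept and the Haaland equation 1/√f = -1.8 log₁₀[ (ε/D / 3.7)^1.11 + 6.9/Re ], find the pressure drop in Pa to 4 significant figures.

Hydraulic diameter D_h = 4A/P = D_o - D_i = 0.2399 - 0.1406 = 0.0993 m.
Re = ρVD_h/μ = 1899·0.4303·0.0993/0.00289 = 2.808e+04.
ε/D_h = 5e-05/0.0993 = 0.000504; Haaland gives 1/√f = -1.8 log₁₀[5.11e-05+0.000246] = 6.349, so f = 0.0248.
ΔP = f(L/D_h)(ρV²/2) = 0.0248·9.651/0.0993·175.8 = 423.8 Pa.

ΔP ≈ 423.8 Pa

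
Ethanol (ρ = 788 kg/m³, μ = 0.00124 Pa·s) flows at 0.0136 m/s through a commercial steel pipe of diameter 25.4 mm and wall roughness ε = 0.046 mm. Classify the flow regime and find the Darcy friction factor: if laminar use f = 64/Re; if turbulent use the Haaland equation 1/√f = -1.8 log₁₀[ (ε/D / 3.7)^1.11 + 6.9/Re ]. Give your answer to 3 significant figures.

f ≈ 0.292

Re = ρVD/μ = 788·0.0136·0.0254/0.00124 = 219.5.
Re < 2300 → laminar, so f = 64/Re = 0.2915 (roughness is irrelevant in laminar flow).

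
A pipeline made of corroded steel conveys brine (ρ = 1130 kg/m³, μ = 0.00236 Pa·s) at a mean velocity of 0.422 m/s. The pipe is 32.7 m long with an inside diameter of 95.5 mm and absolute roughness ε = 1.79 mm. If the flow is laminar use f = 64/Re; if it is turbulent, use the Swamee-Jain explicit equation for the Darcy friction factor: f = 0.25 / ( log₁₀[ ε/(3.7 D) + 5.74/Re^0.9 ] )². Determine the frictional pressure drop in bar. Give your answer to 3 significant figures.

Reynolds number Re = ρVD/μ = 1130 · 0.422 · 0.0955 / 0.00236 = 1.93e+04.
Re > 4000 → turbulent. Relative roughness ε/D = 0.00179/0.0955 = 0.0187. Swamee-Jain: f = 0.25/(log₁₀[0.0187/3.7 + 5.74/1.93e+04^0.9])² = 0.25/(log₁₀[0.00507 + 0.000798])² = 0.25/(-2.232)² = 0.05019.
Darcy-Weisbach: ΔP = f(L/D)(ρV²/2) = 0.05019·(32.7/0.0955)·(1130·0.422²/2) = 0.05019·342.4·100.6 = 1729 Pa.
ΔP = 1729 Pa = 0.0173 bar.

ΔP ≈ 0.0173 bar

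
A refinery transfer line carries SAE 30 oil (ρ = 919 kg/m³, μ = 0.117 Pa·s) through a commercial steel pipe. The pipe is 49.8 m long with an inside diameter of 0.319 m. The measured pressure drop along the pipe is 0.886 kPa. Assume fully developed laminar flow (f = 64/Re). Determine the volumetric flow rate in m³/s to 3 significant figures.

For laminar flow, f = 64/Re with Re = ρVD/μ, so Darcy-Weisbach reduces to ΔP = 32μLV/D². Solving for V: V = ΔP·D²/(32μL) = 886·(0.319)²/(32·0.117·49.8) = 0.4836 m/s.
Check: Re = ρVD/μ = 919·0.4836·0.319/0.117 = 1212 < 2300, so the laminar assumption holds.
Q = V·A = 0.4836·(π/4·0.319²) = 0.03865 m³/s = 0.0386 m³/s.

Q ≈ 0.0386 m³/s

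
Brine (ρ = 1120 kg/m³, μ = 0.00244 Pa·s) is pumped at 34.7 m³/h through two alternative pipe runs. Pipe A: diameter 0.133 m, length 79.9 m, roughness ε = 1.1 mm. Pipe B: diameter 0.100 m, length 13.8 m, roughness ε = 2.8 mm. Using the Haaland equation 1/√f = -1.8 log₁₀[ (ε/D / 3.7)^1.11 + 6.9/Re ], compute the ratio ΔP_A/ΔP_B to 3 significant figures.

ΔP_A/ΔP_B ≈ 0.918

Pipe A: V = Q/A = 0.009639/0.01389 = 0.6938 m/s; Re = 4.236e+04; ε/D = 0.00827; Haaland → f = 0.0371; ΔP_A = f(L/D)(ρV²/2) = 6008 Pa.
Pipe B: V = Q/A = 0.009639/0.007854 = 1.227 m/s; Re = 5.633e+04; ε/D = 0.028; Haaland → f = 0.05625; ΔP_B = f(L/D)(ρV²/2) = 6547 Pa.
ΔP_A/ΔP_B = 6008/6547 = 0.918.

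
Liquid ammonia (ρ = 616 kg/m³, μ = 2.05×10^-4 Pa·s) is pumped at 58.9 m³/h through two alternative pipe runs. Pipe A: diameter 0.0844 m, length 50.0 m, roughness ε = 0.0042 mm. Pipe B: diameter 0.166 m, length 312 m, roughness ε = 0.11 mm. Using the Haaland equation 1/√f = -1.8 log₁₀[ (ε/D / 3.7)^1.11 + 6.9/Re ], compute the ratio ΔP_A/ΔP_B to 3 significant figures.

Pipe A: V = Q/A = 0.01636/0.005595 = 2.924 m/s; Re = 7.417e+05; ε/D = 4.98e-05; Haaland → f = 0.01297; ΔP_A = f(L/D)(ρV²/2) = 2.023e+04 Pa.
Pipe B: V = Q/A = 0.01636/0.02164 = 0.756 m/s; Re = 3.771e+05; ε/D = 0.000663; Haaland → f = 0.01875; ΔP_B = f(L/D)(ρV²/2) = 6203 Pa.
ΔP_A/ΔP_B = 2.023e+04/6203 = 3.26.

ΔP_A/ΔP_B ≈ 3.26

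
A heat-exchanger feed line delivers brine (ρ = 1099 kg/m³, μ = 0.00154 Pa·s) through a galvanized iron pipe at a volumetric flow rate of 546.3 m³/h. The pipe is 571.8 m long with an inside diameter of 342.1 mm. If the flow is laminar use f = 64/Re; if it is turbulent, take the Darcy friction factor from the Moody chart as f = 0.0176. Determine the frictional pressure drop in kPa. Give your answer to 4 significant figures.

Q = 546.3 m³/h = 546.3/3600 = 0.1517 m³/s.
Cross-sectional area A = πD²/4 = π(0.3421)²/4 = 0.09192 m²; mean velocity V = Q/A = 0.1517/0.09192 = 1.651 m/s.
Reynolds number Re = ρVD/μ = 1099 · 1.651 · 0.3421 / 0.00154 = 4.031e+05.
Re > 4000 → turbulent; use the Moody-chart value f = 0.0176.
Darcy-Weisbach: ΔP = f(L/D)(ρV²/2) = 0.0176·(571.8/0.3421)·(1099·1.651²/2) = 0.0176·1671·1498 = 4.406e+04 Pa.
ΔP = 4.406e+04 Pa = 44.06 kPa.

ΔP ≈ 44.06 kPa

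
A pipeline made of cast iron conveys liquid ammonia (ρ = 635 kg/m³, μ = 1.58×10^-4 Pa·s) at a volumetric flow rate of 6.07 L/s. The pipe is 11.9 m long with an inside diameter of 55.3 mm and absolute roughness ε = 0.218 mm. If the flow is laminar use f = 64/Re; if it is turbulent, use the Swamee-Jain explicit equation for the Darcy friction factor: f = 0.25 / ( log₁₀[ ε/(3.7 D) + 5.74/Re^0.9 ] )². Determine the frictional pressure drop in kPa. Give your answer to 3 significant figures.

ΔP ≈ 12.5 kPa

Q = 6.07 L/s = 6.07/1000 = 0.00607 m³/s.
Cross-sectional area A = πD²/4 = π(0.0553)²/4 = 0.002402 m²; mean velocity V = Q/A = 0.00607/0.002402 = 2.527 m/s.
Reynolds number Re = ρVD/μ = 635 · 2.527 · 0.0553 / 0.000158 = 5.617e+05.
Re > 4000 → turbulent. Relative roughness ε/D = 0.000218/0.0553 = 0.00394. Swamee-Jain: f = 0.25/(log₁₀[0.00394/3.7 + 5.74/5.617e+05^0.9])² = 0.25/(log₁₀[0.00107 + 3.84e-05])² = 0.25/(-2.957)² = 0.02859.
Darcy-Weisbach: ΔP = f(L/D)(ρV²/2) = 0.02859·(11.9/0.0553)·(635·2.527²/2) = 0.02859·215.2·2028 = 1.248e+04 Pa.
ΔP = 1.248e+04 Pa = 12.5 kPa.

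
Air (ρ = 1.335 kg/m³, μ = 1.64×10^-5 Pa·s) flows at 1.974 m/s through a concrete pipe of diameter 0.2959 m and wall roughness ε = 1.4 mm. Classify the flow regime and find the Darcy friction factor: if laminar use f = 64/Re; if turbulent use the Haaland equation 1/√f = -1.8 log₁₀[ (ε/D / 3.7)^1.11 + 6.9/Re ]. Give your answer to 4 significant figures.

Re = ρVD/μ = 1.335·1.974·0.2959/1.64e-05 = 4.755e+04.
Re > 4000 → turbulent. ε/D = 0.0014/0.2959 = 0.00473; Haaland: 1/√f = -1.8 log₁₀[0.000615 + 0.000145] = 5.615, so f = 0.03172.

f ≈ 0.03172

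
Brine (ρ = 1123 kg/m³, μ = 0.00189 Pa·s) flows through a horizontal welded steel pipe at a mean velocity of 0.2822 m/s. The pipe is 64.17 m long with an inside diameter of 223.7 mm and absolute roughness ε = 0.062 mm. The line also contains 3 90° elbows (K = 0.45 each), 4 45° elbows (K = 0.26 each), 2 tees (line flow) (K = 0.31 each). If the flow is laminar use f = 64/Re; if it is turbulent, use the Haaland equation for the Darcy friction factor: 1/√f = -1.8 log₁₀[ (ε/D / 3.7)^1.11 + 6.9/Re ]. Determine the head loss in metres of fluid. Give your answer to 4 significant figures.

h_f ≈ 0.03879 m

Reynolds number Re = ρVD/μ = 1123 · 0.2822 · 0.2237 / 0.00189 = 3.751e+04.
Re > 4000 → turbulent. Relative roughness ε/D = 6.2e-05/0.2237 = 0.000277. Haaland: 1/√f = -1.8 log₁₀[(0.000277/3.7)^1.11 + 6.9/3.751e+04] = -1.8 log₁₀[2.63e-05 + 0.000184] = 6.619, so f = 0.02283.
Total minor-loss coefficient ΣK = 3·0.45 + 4·0.26 + 2·0.31 = 3.01.
ΔP = [f·L/D + ΣK]·(ρV²/2) = [0.02283·64.17/0.2237 + 3.01]·(1123·0.2822²/2) = [6.548 + 3.01]·44.72 = 427.4 Pa.
Head loss h_f = ΔP/(ρg) = 427.4/(1123·9.81) = 0.03879 m.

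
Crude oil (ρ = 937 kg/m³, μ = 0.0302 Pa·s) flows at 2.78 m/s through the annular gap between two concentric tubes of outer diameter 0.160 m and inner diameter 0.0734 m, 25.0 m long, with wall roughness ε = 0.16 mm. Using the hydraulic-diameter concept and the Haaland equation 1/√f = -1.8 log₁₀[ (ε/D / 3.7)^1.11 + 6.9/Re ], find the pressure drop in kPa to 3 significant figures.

ΔP ≈ 37.2 kPa

Hydraulic diameter D_h = 4A/P = D_o - D_i = 0.16 - 0.0734 = 0.0866 m.
Re = ρVD_h/μ = 937·2.78·0.0866/0.0302 = 7470.
ε/D_h = 0.00016/0.0866 = 0.00185; Haaland gives 1/√f = -1.8 log₁₀[0.000216+0.000924] = 5.297, so f = 0.03563.
ΔP = f(L/D_h)(ρV²/2) = 0.03563·25/0.0866·3621 = 3.725e+04 Pa.
ΔP = 37.2 kPa.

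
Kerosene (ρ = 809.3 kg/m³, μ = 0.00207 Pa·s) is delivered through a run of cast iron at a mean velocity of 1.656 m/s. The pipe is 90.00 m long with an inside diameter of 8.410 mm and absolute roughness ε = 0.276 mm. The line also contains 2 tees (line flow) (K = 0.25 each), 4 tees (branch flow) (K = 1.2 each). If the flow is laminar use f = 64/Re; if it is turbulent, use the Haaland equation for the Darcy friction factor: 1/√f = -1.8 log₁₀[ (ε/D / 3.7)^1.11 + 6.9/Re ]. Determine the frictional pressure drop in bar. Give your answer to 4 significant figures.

ΔP ≈ 7.741 bar

Reynolds number Re = ρVD/μ = 809.3 · 1.656 · 0.00841 / 0.00207 = 5445.
Re > 4000 → turbulent. Relative roughness ε/D = 0.000276/0.00841 = 0.0328. Haaland: 1/√f = -1.8 log₁₀[(0.0328/3.7)^1.11 + 6.9/5445] = -1.8 log₁₀[0.00527 + 0.00127] = 3.932, so f = 0.06469.
Total minor-loss coefficient ΣK = 2·0.25 + 4·1.2 = 5.3.
ΔP = [f·L/D + ΣK]·(ρV²/2) = [0.06469·90/0.00841 + 5.3]·(809.3·1.656²/2) = [692.3 + 5.3]·1110 = 7.741e+05 Pa.
ΔP = 7.741e+05 Pa = 7.741 bar.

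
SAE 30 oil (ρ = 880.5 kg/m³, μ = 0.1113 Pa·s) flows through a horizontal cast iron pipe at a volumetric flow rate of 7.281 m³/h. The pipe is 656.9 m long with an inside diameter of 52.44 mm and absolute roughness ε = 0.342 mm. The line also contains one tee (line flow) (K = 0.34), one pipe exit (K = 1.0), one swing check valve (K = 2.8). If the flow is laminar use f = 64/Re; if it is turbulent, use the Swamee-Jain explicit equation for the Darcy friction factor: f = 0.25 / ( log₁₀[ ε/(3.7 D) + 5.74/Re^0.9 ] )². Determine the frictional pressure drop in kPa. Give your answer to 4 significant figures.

ΔP ≈ 798.3 kPa

Q = 7.281 m³/h = 7.281/3600 = 0.002022 m³/s.
Cross-sectional area A = πD²/4 = π(0.05244)²/4 = 0.00216 m²; mean velocity V = Q/A = 0.002022/0.00216 = 0.9364 m/s.
Reynolds number Re = ρVD/μ = 880.5 · 0.9364 · 0.05244 / 0.111 = 388.5.
Re < 2300 → laminar flow, so f = 64/Re = 64/388.5 = 0.1647 (the turbulent correlation is not needed).
Total minor-loss coefficient ΣK = 1·0.34 + 1·1 + 1·2.8 = 4.14.
ΔP = [f·L/D + ΣK]·(ρV²/2) = [0.1647·656.9/0.05244 + 4.14]·(880.5·0.9364²/2) = [2064 + 4.14]·386.1 = 7.983e+05 Pa.
ΔP = 7.983e+05 Pa = 798.3 kPa.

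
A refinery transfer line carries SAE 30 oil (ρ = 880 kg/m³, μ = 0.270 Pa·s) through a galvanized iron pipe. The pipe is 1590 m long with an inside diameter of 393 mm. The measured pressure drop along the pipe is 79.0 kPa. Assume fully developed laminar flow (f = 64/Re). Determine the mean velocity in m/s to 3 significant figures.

For laminar flow, f = 64/Re with Re = ρVD/μ, so Darcy-Weisbach reduces to ΔP = 32μLV/D². Solving for V: V = ΔP·D²/(32μL) = 7.9e+04·(0.393)²/(32·0.27·1590) = 0.8882 m/s.
Check: Re = ρVD/μ = 880·0.8882·0.393/0.27 = 1138 < 2300, so the laminar assumption holds.

V ≈ 0.888 m/s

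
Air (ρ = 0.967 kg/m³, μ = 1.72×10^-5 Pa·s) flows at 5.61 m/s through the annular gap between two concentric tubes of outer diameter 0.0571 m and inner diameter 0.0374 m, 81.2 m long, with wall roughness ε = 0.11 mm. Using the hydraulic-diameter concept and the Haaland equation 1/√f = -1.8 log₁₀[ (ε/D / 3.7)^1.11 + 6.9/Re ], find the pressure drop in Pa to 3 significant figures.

Hydraulic diameter D_h = 4A/P = D_o - D_i = 0.0571 - 0.0374 = 0.0197 m.
Re = ρVD_h/μ = 0.967·5.61·0.0197/1.72e-05 = 6213.
ε/D_h = 0.00011/0.0197 = 0.00558; Haaland gives 1/√f = -1.8 log₁₀[0.000739+0.00111] = 4.919, so f = 0.04132.
ΔP = f(L/D_h)(ρV²/2) = 0.04132·81.2/0.0197·15.22 = 2592 Pa.

ΔP ≈ 2590 Pa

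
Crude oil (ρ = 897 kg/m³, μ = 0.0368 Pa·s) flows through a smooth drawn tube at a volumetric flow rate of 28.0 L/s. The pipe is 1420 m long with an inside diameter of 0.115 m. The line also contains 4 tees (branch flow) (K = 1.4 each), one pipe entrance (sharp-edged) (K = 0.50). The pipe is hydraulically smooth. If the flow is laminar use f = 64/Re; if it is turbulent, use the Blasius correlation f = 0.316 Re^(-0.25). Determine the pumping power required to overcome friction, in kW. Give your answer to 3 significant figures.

Q = 28.0 L/s = 28.0/1000 = 0.028 m³/s.
Cross-sectional area A = πD²/4 = π(0.115)²/4 = 0.01039 m²; mean velocity V = Q/A = 0.028/0.01039 = 2.696 m/s.
Reynolds number Re = ρVD/μ = 897 · 2.696 · 0.115 / 0.0368 = 7556.
Re > 4000 → turbulent. Smooth-pipe (Blasius): f = 0.316 Re^(-0.25) = 0.316/(7556)^0.25 = 0.03389.
Total minor-loss coefficient ΣK = 4·1.4 + 1·0.5 = 6.1.
ΔP = [f·L/D + ΣK]·(ρV²/2) = [0.03389·1420/0.115 + 6.1]·(897·2.696²/2) = [418.5 + 6.1]·3259 = 1.384e+06 Pa.
Pumping power P = QΔP = 0.028·1.384e+06 = 38750 W = 38.7 kW.

P ≈ 38.7 kW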